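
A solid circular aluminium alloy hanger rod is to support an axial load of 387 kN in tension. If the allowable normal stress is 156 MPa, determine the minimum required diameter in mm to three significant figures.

Required area A ≥ P/σ_allow = 387000/156 = 2481 mm².
For a solid circular section, d ≥ √(4A/π) = 56.2 mm.

56.2 mm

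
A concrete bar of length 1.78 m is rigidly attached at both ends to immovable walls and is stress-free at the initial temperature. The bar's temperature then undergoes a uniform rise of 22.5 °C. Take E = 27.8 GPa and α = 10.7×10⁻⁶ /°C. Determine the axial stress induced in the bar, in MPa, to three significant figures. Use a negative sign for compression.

-6.69 MPa

Free thermal expansion αLΔT = 10.7e-6 · 1780 · 22.5 = 0.4285 mm.
The walls impose strain ε = −(0.4285)/1780 = -2.4075e-04; σ = Eε = 27800 · -2.4075e-04 = -6.693 MPa.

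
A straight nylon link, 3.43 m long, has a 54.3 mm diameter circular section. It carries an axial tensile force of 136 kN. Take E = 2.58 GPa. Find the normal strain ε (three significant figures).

A = 2316 mm².
σ = N/A = 58.73 MPa; ε = σ/E = 58.73/2580 = 2.276e-02.

0.0228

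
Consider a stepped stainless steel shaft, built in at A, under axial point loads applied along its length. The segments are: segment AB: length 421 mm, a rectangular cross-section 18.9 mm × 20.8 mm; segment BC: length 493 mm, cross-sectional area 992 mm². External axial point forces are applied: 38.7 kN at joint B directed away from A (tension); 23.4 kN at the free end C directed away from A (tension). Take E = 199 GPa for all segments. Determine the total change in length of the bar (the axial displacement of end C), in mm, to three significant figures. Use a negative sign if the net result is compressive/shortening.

Internal axial forces (sectioning from the free end, tension +): N_BC = 23.4 kN, N_AB = 62.1 kN.
A_AB = 393.1 mm².
δ_AB = 62100·421/(393.1·199000) = 0.3342 mm
δ_BC = 23400·493/(992·199000) = 0.05844 mm
δ = Σδ_i = 0.3926 mm.

0.393 mm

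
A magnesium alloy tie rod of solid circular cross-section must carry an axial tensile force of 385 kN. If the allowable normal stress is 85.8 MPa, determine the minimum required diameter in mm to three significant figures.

Required area A ≥ P/σ_allow = 385000/85.8 = 4487 mm².
For a solid circular section, d ≥ √(4A/π) = 75.59 mm.

75.6 mm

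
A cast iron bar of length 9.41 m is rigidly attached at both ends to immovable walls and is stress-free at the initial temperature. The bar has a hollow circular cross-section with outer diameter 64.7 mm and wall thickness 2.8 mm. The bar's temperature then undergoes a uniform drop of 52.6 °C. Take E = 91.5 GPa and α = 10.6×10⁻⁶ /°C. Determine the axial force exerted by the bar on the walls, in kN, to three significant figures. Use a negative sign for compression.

Free thermal expansion αLΔT = 10.6e-6 · 9410 · -52.6 = -5.247 mm.
The walls impose strain ε = −(-5.247)/9410 = 5.5756e-04; σ = Eε = 91500 · 5.5756e-04 = 51.02 MPa.
Wall reaction R = σ·A = 51.02·544.5 = 27780 N = 27.78 kN.

27.8 kN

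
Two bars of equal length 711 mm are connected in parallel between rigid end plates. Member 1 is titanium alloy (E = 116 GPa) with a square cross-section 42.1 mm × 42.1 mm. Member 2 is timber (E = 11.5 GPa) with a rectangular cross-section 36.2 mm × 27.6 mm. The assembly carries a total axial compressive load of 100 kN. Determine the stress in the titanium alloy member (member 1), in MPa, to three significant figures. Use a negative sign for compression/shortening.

A_1 = 1772 mm².
A_2 = 999.1 mm².
Equal strain + equilibrium ⇒ each member carries load in proportion to AE: A₁E₁ = 205600000 N, A₂E₂ = 11490000 N, ΣAE = 217100000 N.
σ₁ = P·E₁/ΣAE = -100000·116000/217100000 = -53.43 MPa.

-53.4 MPa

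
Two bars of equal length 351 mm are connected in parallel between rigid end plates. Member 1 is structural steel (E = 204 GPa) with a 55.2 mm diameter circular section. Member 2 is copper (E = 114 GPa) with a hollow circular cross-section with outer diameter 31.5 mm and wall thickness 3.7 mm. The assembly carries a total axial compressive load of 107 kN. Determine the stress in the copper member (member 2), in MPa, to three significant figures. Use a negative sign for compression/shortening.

A_1 = 2393 mm².
A_2 = 323.1 mm².
Equal strain + equilibrium ⇒ each member carries load in proportion to AE: A₁E₁ = 488200000 N, A₂E₂ = 36840000 N, ΣAE = 525000000 N.
σ₂ = P·E₂/ΣAE = -107000·114000/525000000 = -23.23 MPa.

-23.2 MPa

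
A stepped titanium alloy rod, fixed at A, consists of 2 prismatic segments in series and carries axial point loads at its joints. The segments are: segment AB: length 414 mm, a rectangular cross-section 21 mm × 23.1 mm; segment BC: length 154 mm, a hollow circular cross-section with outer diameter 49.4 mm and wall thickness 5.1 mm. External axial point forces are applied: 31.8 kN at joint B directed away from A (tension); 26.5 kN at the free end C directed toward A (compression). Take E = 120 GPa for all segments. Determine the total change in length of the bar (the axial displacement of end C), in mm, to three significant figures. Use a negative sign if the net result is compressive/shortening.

-0.0102 mm

Internal axial forces (sectioning from the free end, tension +): N_BC = -26.5 kN, N_AB = 5.3 kN.
A_AB = 485.1 mm².
A_BC = 709.8 mm².
δ_AB = 5300·414/(485.1·120000) = 0.03769 mm
δ_BC = -26500·154/(709.8·120000) = -0.04791 mm
δ = Σδ_i = -0.01022 mm.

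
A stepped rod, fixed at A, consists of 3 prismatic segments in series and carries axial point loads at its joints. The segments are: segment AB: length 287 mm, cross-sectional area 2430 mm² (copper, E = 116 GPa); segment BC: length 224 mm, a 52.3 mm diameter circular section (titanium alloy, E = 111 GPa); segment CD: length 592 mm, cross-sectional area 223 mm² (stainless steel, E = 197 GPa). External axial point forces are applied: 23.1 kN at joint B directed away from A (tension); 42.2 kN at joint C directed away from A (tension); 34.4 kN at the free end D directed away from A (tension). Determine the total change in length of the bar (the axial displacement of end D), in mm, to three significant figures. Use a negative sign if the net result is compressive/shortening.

0.637 mm

Internal axial forces (sectioning from the free end, tension +): N_CD = 34.4 kN, N_BC = 76.6 kN, N_AB = 99.7 kN.
A_BC = 2148 mm².
δ_AB = 99700·287/(2430·116000) = 0.1015 mm
δ_BC = 76600·224/(2148·111000) = 0.07195 mm
δ_CD = 34400·592/(223·197000) = 0.4636 mm
δ = Σδ_i = 0.637 mm.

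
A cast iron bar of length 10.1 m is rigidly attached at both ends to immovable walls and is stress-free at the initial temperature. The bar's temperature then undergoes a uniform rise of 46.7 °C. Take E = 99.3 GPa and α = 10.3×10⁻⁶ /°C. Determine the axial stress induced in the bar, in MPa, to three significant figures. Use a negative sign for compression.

Free thermal expansion αLΔT = 10.3e-6 · 10100 · 46.7 = 4.858 mm.
The walls impose strain ε = −(4.858)/10100 = -4.8101e-04; σ = Eε = 99300 · -4.8101e-04 = -47.76 MPa.

-47.8 MPa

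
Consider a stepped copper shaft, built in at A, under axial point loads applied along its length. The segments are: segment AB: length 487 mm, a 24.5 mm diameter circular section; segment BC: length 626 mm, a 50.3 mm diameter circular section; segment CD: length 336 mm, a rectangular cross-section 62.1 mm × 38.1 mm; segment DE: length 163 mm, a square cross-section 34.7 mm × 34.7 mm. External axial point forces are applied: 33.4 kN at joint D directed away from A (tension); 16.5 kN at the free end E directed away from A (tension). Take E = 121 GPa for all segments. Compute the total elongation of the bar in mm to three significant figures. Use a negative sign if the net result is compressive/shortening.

0.633 mm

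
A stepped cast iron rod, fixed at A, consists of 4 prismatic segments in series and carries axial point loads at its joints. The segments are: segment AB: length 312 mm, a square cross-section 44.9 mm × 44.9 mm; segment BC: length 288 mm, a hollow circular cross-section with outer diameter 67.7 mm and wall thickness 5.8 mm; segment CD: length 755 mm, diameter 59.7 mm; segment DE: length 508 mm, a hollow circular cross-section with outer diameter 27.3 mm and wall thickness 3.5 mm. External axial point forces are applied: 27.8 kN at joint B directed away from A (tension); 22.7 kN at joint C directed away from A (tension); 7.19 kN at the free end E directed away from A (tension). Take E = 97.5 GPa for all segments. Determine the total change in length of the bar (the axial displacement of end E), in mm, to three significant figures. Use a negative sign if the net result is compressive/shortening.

0.333 mm

Internal axial forces (sectioning from the free end, tension +): N_DE = 7.19 kN, N_CD = 7.19 kN, N_BC = 29.89 kN, N_AB = 57.69 kN.
A_AB = 2016 mm².
A_BC = 1128 mm².
A_CD = 2799 mm².
A_DE = 261.7 mm².
δ_AB = 57690·312/(2016·97500) = 0.09157 mm
δ_BC = 29890·288/(1128·97500) = 0.07828 mm
δ_CD = 7190·755/(2799·97500) = 0.01989 mm
δ_DE = 7190·508/(261.7·97500) = 0.1432 mm
δ = Σδ_i = 0.3329 mm.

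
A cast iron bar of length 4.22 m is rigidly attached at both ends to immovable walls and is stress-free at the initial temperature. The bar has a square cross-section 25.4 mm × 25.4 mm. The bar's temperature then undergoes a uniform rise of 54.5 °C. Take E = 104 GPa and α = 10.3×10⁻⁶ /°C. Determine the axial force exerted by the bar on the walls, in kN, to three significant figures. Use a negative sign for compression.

-37.7 kN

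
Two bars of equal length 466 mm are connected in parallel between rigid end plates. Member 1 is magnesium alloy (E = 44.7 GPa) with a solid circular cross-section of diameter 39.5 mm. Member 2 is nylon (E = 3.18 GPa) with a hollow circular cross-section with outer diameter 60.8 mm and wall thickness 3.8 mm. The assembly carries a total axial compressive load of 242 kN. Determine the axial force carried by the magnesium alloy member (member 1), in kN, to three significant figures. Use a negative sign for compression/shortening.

A_1 = 1225 mm².
A_2 = 680.5 mm².
Equal strain + equilibrium ⇒ each member carries load in proportion to AE: A₁E₁ = 54780000 N, A₂E₂ = 2164000 N, ΣAE = 56940000 N.
F₁ = P·A₁E₁/ΣAE = -242000·54780000/56940000 = -232800 N.

-233 kN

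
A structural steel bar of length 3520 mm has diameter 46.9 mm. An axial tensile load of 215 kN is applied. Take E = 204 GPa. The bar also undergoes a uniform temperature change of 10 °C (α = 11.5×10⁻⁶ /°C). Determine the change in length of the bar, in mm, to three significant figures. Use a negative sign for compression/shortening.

A = 1728 mm².
δ_mech = NL/(AE) = 215000·3520/(1728·204000) = 2.147 mm.
δ_thermal = αLΔT = 11.5e-6·3520·10 = 0.4048 mm.
δ = δ_mech + δ_thermal = 2.552 mm.

2.55 mm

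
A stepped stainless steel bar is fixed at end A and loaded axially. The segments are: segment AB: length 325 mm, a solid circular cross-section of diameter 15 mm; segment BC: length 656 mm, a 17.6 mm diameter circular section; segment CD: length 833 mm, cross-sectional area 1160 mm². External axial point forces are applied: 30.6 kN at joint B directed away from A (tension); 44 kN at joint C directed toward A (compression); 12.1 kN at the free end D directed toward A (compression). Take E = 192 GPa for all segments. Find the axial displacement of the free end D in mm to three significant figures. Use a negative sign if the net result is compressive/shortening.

-1.08 mm

Internal axial forces (sectioning from the free end, tension +): N_CD = -12.1 kN, N_BC = -56.1 kN, N_AB = -25.5 kN.
A_AB = 176.7 mm².
A_BC = 243.3 mm².
δ_AB = -25500·325/(176.7·192000) = -0.2443 mm
δ_BC = -56100·656/(243.3·192000) = -0.7879 mm
δ_CD = -12100·833/(1160·192000) = -0.04526 mm
δ = Σδ_i = -1.077 mm.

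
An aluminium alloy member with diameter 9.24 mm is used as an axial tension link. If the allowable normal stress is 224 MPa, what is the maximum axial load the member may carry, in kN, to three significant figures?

15.0 kN

A = 67.06 mm².
P_max = σ_allow · A = 224 · 67.06 = 15020 N = 15.02 kN.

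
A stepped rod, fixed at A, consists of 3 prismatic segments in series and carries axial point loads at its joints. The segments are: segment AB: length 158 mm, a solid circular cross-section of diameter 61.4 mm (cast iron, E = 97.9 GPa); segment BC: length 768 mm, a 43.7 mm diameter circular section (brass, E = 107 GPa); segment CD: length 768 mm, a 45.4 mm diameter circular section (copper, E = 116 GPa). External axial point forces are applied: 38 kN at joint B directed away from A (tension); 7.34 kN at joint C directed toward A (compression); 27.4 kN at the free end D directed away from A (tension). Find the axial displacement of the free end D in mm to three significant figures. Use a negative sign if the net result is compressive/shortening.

0.240 mm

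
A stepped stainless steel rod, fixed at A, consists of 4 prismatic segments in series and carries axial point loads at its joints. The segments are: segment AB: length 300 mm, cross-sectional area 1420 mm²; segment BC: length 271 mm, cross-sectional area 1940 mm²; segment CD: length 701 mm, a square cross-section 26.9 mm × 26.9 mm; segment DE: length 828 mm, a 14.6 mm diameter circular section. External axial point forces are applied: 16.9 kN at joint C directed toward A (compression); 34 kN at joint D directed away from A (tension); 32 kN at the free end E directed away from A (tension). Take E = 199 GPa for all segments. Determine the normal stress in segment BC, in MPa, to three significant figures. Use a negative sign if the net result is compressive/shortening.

Internal axial forces (sectioning from the free end, tension +): N_DE = 32 kN, N_CD = 66 kN, N_BC = 49.1 kN, N_AB = 49.1 kN.
σ_BC = N_BC/A_BC = 49100/1940 = 25.31 MPa.

25.3 MPa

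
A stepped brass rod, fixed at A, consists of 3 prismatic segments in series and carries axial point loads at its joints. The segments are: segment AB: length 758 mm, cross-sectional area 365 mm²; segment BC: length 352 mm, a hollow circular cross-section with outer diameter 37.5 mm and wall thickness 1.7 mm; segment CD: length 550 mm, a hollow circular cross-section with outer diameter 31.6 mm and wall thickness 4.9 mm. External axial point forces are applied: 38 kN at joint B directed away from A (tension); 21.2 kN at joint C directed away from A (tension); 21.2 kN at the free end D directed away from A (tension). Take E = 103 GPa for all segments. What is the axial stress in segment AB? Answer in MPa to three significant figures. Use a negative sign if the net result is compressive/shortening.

Internal axial forces (sectioning from the free end, tension +): N_CD = 21.2 kN, N_BC = 42.4 kN, N_AB = 80.4 kN.
σ_AB = N_AB/A_AB = 80400/365 = 220.3 MPa.

220 MPa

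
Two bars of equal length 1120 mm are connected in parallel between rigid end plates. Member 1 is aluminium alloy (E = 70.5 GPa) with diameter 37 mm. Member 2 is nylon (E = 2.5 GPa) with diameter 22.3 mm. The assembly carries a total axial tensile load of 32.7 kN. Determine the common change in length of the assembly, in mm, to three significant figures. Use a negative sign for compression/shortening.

0.477 mm

A_1 = 1075 mm².
A_2 = 390.6 mm².
Equal strain + equilibrium ⇒ each member carries load in proportion to AE: A₁E₁ = 75800000 N, A₂E₂ = 976400 N, ΣAE = 76780000 N.
δ = PL/ΣAE = 32700·1120/76780000 = 0.477 mm.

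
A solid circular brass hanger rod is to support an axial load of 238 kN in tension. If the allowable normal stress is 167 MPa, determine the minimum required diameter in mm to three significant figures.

42.6 mm

Required area A ≥ P/σ_allow = 238000/167 = 1425 mm².
For a solid circular section, d ≥ √(4A/π) = 42.6 mm.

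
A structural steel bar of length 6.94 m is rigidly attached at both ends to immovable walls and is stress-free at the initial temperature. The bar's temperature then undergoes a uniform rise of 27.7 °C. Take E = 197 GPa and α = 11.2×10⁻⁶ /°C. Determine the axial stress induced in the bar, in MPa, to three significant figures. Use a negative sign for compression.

-61.1 MPa

Free thermal expansion αLΔT = 11.2e-6 · 6940 · 27.7 = 2.153 mm.
The walls impose strain ε = −(2.153)/6940 = -3.1024e-04; σ = Eε = 197000 · -3.1024e-04 = -61.12 MPa.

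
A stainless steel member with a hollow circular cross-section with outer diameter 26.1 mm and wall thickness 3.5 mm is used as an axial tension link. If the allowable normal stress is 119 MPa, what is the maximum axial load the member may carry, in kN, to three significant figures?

29.6 kN

A = 248.5 mm².
P_max = σ_allow · A = 119 · 248.5 = 29570 N = 29.57 kN.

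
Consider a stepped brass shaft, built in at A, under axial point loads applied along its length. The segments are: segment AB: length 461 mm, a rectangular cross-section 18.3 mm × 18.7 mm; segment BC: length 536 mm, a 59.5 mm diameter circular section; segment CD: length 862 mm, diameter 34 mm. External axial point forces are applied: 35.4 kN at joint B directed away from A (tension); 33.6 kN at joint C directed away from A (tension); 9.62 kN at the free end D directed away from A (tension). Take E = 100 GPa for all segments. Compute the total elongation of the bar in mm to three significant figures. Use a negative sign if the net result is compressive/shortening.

Internal axial forces (sectioning from the free end, tension +): N_CD = 9.62 kN, N_BC = 43.22 kN, N_AB = 78.62 kN.
A_AB = 342.2 mm².
A_BC = 2781 mm².
A_CD = 907.9 mm².
δ_AB = 78620·461/(342.2·100000) = 1.059 mm
δ_BC = 43220·536/(2781·100000) = 0.08332 mm
δ_CD = 9620·862/(907.9·100000) = 0.09133 mm
δ = Σδ_i = 1.234 mm.

1.23 mm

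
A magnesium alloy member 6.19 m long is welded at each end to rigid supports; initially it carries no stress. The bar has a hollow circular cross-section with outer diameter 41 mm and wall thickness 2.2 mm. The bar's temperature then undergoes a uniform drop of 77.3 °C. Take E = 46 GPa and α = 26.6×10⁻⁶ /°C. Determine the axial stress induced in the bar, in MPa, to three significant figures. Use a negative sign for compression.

94.6 MPa

Free thermal expansion αLΔT = 26.6e-6 · 6190 · -77.3 = -12.73 mm.
The walls impose strain ε = −(-12.73)/6190 = 2.0562e-03; σ = Eε = 46000 · 2.0562e-03 = 94.58 MPa.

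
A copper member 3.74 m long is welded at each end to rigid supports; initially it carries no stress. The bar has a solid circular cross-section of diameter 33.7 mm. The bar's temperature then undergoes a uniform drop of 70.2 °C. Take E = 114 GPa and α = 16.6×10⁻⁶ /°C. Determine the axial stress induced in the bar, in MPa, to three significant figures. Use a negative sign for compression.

133 MPa

Free thermal expansion αLΔT = 16.6e-6 · 3740 · -70.2 = -4.358 mm.
The walls impose strain ε = −(-4.358)/3740 = 1.1653e-03; σ = Eε = 114000 · 1.1653e-03 = 132.8 MPa.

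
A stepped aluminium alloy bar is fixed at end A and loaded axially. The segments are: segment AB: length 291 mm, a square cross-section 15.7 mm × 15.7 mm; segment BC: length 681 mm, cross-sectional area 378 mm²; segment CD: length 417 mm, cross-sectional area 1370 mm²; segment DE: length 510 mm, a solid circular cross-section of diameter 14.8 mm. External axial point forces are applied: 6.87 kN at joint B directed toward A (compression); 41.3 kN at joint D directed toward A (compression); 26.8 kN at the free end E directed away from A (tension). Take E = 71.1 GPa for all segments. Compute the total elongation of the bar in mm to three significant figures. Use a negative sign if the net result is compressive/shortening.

0.333 mm

Internal axial forces (sectioning from the free end, tension +): N_DE = 26.8 kN, N_CD = -14.5 kN, N_BC = -14.5 kN, N_AB = -21.37 kN.
A_AB = 246.5 mm².
A_DE = 172 mm².
δ_AB = -21370·291/(246.5·71100) = -0.3548 mm
δ_BC = -14500·681/(378·71100) = -0.3674 mm
δ_CD = -14500·417/(1370·71100) = -0.06207 mm
δ_DE = 26800·510/(172·71100) = 1.117 mm
δ = Σδ_i = 0.3331 mm.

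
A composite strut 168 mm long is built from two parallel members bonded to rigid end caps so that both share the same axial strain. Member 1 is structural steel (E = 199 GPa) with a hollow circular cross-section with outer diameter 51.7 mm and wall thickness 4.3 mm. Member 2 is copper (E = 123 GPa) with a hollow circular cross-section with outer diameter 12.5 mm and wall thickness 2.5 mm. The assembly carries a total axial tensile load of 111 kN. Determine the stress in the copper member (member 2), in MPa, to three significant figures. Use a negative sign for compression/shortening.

A_1 = 640.3 mm².
A_2 = 78.54 mm².
Equal strain + equilibrium ⇒ each member carries load in proportion to AE: A₁E₁ = 127400000 N, A₂E₂ = 9660000 N, ΣAE = 137100000 N.
σ₂ = P·E₂/ΣAE = 111000·123000/137100000 = 99.6 MPa.

99.6 MPa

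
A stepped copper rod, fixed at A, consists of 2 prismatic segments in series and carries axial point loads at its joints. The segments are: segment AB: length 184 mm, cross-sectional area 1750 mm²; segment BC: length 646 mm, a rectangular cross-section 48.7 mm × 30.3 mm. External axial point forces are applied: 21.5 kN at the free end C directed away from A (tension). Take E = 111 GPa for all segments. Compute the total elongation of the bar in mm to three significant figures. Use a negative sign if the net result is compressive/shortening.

0.105 mm

Internal axial forces (sectioning from the free end, tension +): N_BC = 21.5 kN, N_AB = 21.5 kN.
A_BC = 1476 mm².
δ_AB = 21500·184/(1750·111000) = 0.02037 mm
δ_BC = 21500·646/(1476·111000) = 0.0848 mm
δ = Σδ_i = 0.1052 mm.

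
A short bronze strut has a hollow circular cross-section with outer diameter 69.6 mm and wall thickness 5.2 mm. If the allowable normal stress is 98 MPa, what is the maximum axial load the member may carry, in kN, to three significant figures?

A = 1052 mm².
P_max = σ_allow · A = 98 · 1052 = 103100 N = 103.1 kN.

103 kN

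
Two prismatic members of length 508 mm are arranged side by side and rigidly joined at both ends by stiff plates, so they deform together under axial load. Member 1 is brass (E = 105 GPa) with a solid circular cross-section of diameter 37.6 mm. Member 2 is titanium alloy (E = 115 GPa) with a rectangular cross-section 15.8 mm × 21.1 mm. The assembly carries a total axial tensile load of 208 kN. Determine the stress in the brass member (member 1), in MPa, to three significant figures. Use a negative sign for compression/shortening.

A_1 = 1110 mm².
A_2 = 333.4 mm².
Equal strain + equilibrium ⇒ each member carries load in proportion to AE: A₁E₁ = 116600000 N, A₂E₂ = 38340000 N, ΣAE = 154900000 N.
σ₁ = P·E₁/ΣAE = 208000·105000/154900000 = 141 MPa.

141 MPa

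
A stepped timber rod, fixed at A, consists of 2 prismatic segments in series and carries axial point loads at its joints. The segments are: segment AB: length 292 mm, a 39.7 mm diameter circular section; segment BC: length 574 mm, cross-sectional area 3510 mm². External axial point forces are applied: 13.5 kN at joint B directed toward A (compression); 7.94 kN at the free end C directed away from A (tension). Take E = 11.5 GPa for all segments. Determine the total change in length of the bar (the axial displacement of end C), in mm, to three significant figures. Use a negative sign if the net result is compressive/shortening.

Internal axial forces (sectioning from the free end, tension +): N_BC = 7.94 kN, N_AB = -5.56 kN.
A_AB = 1238 mm².
δ_AB = -5560·292/(1238·11500) = -0.114 mm
δ_BC = 7940·574/(3510·11500) = 0.1129 mm
δ = Σδ_i = -0.00114 mm.

-0.00114 mm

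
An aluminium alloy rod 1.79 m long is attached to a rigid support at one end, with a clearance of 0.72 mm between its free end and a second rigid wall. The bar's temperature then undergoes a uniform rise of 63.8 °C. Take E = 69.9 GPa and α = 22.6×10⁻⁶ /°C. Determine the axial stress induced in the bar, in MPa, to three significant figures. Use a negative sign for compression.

-72.7 MPa

Free thermal expansion αLΔT = 22.6e-6 · 1790 · 63.8 = 2.581 mm.
The walls engage after the gap closes; constrained expansion = 2.581 − 0.72 = 1.861 mm.
The walls impose strain ε = −(1.861)/1790 = -1.0396e-03; σ = Eε = 69900 · -1.0396e-03 = -72.67 MPa.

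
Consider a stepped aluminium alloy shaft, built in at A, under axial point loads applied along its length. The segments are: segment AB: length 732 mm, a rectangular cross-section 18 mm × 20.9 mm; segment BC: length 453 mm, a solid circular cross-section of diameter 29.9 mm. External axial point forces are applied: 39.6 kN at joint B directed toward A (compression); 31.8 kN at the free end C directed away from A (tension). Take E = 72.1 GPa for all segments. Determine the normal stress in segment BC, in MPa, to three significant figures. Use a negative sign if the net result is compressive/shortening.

45.3 MPa

Internal axial forces (sectioning from the free end, tension +): N_BC = 31.8 kN, N_AB = -7.8 kN.
A_BC = 702.2 mm².
σ_BC = N_BC/A_BC = 31800/702.2 = 45.29 MPa.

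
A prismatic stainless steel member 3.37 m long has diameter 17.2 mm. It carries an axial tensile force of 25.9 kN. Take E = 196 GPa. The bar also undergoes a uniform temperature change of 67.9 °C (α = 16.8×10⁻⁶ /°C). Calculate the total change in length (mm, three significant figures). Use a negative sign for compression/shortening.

5.76 mm

A = 232.4 mm².
δ_mech = NL/(AE) = 25900·3370/(232.4·196000) = 1.917 mm.
δ_thermal = αLΔT = 16.8e-6·3370·67.9 = 3.844 mm.
δ = δ_mech + δ_thermal = 5.761 mm.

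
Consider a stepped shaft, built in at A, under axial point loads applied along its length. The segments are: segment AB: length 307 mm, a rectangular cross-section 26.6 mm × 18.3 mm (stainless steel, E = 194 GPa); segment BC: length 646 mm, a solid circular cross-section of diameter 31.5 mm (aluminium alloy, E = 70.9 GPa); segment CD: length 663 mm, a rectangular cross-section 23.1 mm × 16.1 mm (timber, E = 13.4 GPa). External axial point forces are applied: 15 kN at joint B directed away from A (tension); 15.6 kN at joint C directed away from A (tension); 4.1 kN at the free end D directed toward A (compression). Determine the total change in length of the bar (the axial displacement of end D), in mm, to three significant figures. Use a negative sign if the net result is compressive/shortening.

-0.325 mm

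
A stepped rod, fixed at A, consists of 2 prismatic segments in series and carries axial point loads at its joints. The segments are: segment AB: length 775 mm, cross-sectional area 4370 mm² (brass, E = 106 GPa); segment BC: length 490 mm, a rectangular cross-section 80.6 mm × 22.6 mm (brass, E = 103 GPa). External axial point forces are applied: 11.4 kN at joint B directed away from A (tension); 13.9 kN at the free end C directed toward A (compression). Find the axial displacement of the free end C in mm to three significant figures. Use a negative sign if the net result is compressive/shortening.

Internal axial forces (sectioning from the free end, tension +): N_BC = -13.9 kN, N_AB = -2.5 kN.
A_BC = 1822 mm².
δ_AB = -2500·775/(4370·106000) = -0.004183 mm
δ_BC = -13900·490/(1822·103000) = -0.0363 mm
δ = Σδ_i = -0.04048 mm.

-0.0405 mm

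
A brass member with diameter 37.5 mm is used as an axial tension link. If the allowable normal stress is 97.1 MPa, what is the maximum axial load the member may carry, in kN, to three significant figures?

A = 1104 mm².
P_max = σ_allow · A = 97.1 · 1104 = 107200 N = 107.2 kN.

107 kN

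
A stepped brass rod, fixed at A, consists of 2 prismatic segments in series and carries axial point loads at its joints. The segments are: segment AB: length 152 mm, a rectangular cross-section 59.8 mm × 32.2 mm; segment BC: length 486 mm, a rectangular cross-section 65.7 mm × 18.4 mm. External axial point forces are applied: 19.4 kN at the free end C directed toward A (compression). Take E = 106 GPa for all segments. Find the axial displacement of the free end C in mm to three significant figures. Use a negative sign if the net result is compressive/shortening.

-0.0880 mm

Internal axial forces (sectioning from the free end, tension +): N_BC = -19.4 kN, N_AB = -19.4 kN.
A_AB = 1926 mm².
A_BC = 1209 mm².
δ_AB = -19400·152/(1926·106000) = -0.01445 mm
δ_BC = -19400·486/(1209·106000) = -0.07358 mm
δ = Σδ_i = -0.08803 mm.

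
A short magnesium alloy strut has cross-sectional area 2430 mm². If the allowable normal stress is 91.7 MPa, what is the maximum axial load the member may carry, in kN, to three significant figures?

223 kN

P_max = σ_allow · A = 91.7 · 2430 = 222800 N = 222.8 kN.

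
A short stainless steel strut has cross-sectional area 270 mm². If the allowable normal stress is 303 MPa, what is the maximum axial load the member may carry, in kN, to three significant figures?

P_max = σ_allow · A = 303 · 270 = 81810 N = 81.81 kN.

81.8 kN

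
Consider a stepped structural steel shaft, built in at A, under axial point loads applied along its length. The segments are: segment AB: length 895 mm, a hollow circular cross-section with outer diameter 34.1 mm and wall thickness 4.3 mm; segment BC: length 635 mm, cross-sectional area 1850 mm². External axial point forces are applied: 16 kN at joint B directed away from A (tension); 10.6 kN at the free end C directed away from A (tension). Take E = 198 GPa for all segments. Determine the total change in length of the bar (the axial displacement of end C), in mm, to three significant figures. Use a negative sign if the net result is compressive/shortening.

0.317 mm

Internal axial forces (sectioning from the free end, tension +): N_BC = 10.6 kN, N_AB = 26.6 kN.
A_AB = 402.6 mm².
δ_AB = 26600·895/(402.6·198000) = 0.2987 mm
δ_BC = 10600·635/(1850·198000) = 0.01838 mm
δ = Σδ_i = 0.3171 mm.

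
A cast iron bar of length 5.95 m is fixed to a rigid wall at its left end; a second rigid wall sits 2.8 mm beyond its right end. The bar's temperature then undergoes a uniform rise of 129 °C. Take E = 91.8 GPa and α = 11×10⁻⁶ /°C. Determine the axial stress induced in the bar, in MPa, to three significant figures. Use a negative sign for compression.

-87.1 MPa

Free thermal expansion αLΔT = 11e-6 · 5950 · 129 = 8.443 mm.
The walls engage after the gap closes; constrained expansion = 8.443 − 2.8 = 5.643 mm.
The walls impose strain ε = −(5.643)/5950 = -9.4841e-04; σ = Eε = 91800 · -9.4841e-04 = -87.06 MPa.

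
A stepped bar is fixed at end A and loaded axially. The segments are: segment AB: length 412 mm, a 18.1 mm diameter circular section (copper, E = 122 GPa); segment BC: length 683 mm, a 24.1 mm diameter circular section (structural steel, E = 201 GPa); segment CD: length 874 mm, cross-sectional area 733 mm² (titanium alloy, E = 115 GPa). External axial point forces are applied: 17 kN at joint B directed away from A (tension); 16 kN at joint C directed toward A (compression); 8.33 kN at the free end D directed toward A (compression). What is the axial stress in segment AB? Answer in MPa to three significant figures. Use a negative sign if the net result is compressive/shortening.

-28.5 MPa

Internal axial forces (sectioning from the free end, tension +): N_CD = -8.33 kN, N_BC = -24.33 kN, N_AB = -7.33 kN.
A_AB = 257.3 mm².
σ_AB = N_AB/A_AB = -7330/257.3 = -28.49 MPa.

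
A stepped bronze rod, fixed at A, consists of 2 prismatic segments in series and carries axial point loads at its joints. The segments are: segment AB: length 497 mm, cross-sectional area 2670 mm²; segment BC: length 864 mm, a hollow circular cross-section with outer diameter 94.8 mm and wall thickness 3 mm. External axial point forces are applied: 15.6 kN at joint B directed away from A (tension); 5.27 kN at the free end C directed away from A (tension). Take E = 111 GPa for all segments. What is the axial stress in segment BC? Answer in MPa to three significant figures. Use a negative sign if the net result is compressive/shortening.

6.09 MPa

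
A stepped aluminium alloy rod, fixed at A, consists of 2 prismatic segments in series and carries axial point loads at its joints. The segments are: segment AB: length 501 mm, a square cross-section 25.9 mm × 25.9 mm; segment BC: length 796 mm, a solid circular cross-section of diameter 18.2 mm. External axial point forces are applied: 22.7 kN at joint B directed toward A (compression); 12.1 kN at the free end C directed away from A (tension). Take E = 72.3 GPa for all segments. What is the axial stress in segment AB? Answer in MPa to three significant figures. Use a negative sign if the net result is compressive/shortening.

-15.8 MPa

Internal axial forces (sectioning from the free end, tension +): N_BC = 12.1 kN, N_AB = -10.6 kN.
A_AB = 670.8 mm².
σ_AB = N_AB/A_AB = -10600/670.8 = -15.8 MPa.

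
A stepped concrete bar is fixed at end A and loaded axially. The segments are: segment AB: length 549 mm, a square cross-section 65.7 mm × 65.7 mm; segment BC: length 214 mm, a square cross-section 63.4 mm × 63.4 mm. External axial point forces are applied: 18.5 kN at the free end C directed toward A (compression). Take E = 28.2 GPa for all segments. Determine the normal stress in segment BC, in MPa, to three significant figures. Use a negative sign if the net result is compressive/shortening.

Internal axial forces (sectioning from the free end, tension +): N_BC = -18.5 kN, N_AB = -18.5 kN.
A_BC = 4020 mm².
σ_BC = N_BC/A_BC = -18500/4020 = -4.602 MPa.

-4.60 MPa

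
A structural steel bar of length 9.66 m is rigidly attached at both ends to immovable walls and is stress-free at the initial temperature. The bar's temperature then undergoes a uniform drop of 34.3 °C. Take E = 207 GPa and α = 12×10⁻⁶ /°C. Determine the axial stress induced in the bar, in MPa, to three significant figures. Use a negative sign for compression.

85.2 MPa

Free thermal expansion αLΔT = 12e-6 · 9660 · -34.3 = -3.976 mm.
The walls impose strain ε = −(-3.976)/9660 = 4.1160e-04; σ = Eε = 207000 · 4.1160e-04 = 85.2 MPa.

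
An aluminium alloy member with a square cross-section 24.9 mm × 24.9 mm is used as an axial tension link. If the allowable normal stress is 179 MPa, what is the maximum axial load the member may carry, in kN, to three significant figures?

A = 620 mm².
P_max = σ_allow · A = 179 · 620 = 111000 N = 111 kN.

111 kN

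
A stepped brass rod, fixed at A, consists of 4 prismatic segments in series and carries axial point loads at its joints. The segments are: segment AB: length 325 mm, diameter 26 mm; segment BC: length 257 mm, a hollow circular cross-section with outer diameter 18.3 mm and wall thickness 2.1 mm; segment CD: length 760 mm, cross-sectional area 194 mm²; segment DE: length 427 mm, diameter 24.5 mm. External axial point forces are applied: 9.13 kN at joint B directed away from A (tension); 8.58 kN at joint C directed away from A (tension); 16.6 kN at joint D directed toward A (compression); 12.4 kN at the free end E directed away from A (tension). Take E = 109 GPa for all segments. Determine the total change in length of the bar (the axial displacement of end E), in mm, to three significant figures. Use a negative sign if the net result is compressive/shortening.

0.125 mm

Internal axial forces (sectioning from the free end, tension +): N_DE = 12.4 kN, N_CD = -4.2 kN, N_BC = 4.38 kN, N_AB = 13.51 kN.
A_AB = 530.9 mm².
A_BC = 106.9 mm².
A_DE = 471.4 mm².
δ_AB = 13510·325/(530.9·109000) = 0.07587 mm
δ_BC = 4380·257/(106.9·109000) = 0.09663 mm
δ_CD = -4200·760/(194·109000) = -0.151 mm
δ_DE = 12400·427/(471.4·109000) = 0.103 mm
δ = Σδ_i = 0.1246 mm.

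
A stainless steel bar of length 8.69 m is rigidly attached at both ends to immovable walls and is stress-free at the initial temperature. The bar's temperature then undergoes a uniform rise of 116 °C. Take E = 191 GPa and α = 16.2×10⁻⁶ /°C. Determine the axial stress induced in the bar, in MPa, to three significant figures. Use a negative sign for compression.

-359 MPa

Free thermal expansion αLΔT = 16.2e-6 · 8690 · 116 = 16.33 mm.
The walls impose strain ε = −(16.33)/8690 = -1.8792e-03; σ = Eε = 191000 · -1.8792e-03 = -358.9 MPa.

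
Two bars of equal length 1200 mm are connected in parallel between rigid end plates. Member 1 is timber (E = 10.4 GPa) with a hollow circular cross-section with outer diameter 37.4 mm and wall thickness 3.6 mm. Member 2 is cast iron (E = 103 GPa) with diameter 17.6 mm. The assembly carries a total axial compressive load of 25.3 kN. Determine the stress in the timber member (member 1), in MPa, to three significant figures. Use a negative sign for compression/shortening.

A_1 = 382.3 mm².
A_2 = 243.3 mm².
Equal strain + equilibrium ⇒ each member carries load in proportion to AE: A₁E₁ = 3976000 N, A₂E₂ = 25060000 N, ΣAE = 29030000 N.
σ₁ = P·E₁/ΣAE = -25300·10400/29030000 = -9.062 MPa.

-9.06 MPa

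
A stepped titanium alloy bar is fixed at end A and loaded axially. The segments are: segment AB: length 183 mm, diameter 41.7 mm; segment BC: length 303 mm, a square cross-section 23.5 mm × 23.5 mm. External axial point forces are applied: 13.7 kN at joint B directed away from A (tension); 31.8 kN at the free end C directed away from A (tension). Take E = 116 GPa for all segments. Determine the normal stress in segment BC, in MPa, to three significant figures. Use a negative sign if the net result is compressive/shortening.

Internal axial forces (sectioning from the free end, tension +): N_BC = 31.8 kN, N_AB = 45.5 kN.
A_BC = 552.2 mm².
σ_BC = N_BC/A_BC = 31800/552.2 = 57.58 MPa.

57.6 MPa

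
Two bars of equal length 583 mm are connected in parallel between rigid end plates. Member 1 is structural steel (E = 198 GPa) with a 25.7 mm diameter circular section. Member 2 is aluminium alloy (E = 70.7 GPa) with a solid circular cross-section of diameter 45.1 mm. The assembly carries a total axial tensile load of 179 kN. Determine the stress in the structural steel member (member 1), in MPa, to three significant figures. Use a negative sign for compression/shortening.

164 MPa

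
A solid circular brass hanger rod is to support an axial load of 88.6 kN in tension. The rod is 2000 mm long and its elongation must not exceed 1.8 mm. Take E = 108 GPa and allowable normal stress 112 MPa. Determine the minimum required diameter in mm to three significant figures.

Required area A ≥ P/σ_allow = 88600/112 = 791.1 mm².
For a solid circular section, d ≥ √(4A/π) = 31.74 mm.
Elongation limit: A ≥ PL/(Eδ_allow) = 88600·2000/(108000·1.8) = 911.5 mm² ⇒ d ≥ 34.07 mm.
The elongation limit governs.

34.1 mm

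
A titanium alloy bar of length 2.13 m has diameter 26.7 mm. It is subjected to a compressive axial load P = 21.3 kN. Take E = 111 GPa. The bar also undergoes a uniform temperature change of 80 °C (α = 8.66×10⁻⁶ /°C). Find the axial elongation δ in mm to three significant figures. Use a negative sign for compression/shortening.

A = 559.9 mm².
δ_mech = NL/(AE) = -21300·2130/(559.9·111000) = -0.73 mm.
δ_thermal = αLΔT = 8.66e-6·2130·80 = 1.476 mm.
δ = δ_mech + δ_thermal = 0.7457 mm.

0.746 mm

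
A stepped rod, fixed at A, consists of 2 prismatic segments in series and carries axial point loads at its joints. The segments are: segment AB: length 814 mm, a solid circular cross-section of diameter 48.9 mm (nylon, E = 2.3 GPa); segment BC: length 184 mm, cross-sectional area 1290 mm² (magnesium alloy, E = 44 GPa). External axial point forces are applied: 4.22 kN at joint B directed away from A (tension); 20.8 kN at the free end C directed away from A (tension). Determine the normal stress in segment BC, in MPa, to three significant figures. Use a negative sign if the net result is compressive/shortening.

16.1 MPa

Internal axial forces (sectioning from the free end, tension +): N_BC = 20.8 kN, N_AB = 25.02 kN.
σ_BC = N_BC/A_BC = 20800/1290 = 16.12 MPa.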